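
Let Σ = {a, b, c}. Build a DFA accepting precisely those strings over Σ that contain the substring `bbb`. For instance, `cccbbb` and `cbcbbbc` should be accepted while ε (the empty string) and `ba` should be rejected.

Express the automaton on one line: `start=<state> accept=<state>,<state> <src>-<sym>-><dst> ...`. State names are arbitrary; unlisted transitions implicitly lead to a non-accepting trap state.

start=q0 accept=q3 q0-a->q0 q0-b->q1 q0-c->q0 q1-a->q0 q1-b->q2 q1-c->q0 q2-a->q0 q2-b->q3 q2-c->q0 q3-a->q3 q3-b->q3 q3-c->q3

Track how much of `bbb` has been matched so far: state q0 is no progress, q3 is the absorbing accept state reached once `bbb` has occurred. Intermediate states record partial matches; on a mismatch, fall back to the longest reusable overlap.
A 4-state machine:
        a   b   c  
>  q0   q0  q1  q0 
   q1   q0  q2  q0 
   q2   q0  q3  q0 
 * q3   q3  q3  q3 
(> = start, * = accepting)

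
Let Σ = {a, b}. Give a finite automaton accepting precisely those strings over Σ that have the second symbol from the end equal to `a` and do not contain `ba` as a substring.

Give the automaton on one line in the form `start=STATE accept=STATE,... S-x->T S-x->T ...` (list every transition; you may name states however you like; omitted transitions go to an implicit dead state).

start=q0 accept=q3,q4 q0-a->q1 q0-b->q2 q1-a->q3 q1-b->q4 q2-a->q2 q2-b->q2 q3-a->q3 q3-b->q4 q4-a->q2 q4-b->q2

Run two small machines in parallel and take their product. The first has 7 states tracking the last 2 symbols read; the second has 3 states tracking partial matches of the forbidden pattern `ba`. A product state is a pair (one from each), accepting exactly when both do. Equivalent product states are then merged.
        a   b  
>  q0   q1  q2 
   q1   q3  q4 
   q2   q2  q2 
 * q3   q3  q4 
 * q4   q2  q2 
(> = start, * = accepting)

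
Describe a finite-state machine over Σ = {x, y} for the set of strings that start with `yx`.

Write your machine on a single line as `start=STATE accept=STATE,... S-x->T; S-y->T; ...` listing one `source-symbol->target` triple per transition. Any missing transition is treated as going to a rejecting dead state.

Walk along `yx` while the input agrees: from A take `y` to B, and so on. Any deviation drops to the rejecting sink D. Once C is reached the prefix is confirmed and every continuation is accepted.
4 states suffice.
       x  y 
>  A   D  B 
   B   C  D 
 * C   C  C 
   D   D  D 
(> = start, * = accepting)

start=A; accept=C; A-x->D; A-y->B; B-x->C; B-y->D; C-x->C; C-y->C; D-x->D; D-y->D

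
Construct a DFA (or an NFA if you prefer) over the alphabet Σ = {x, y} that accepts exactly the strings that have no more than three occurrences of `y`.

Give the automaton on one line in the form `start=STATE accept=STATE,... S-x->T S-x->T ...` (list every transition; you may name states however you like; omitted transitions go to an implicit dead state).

Count `y`s, saturating at 4: states q0 through q3 mean 0 through 3 `y`s seen; q4 means more than 3. Each `y` increments (capped at q4); other symbols loop. Accept from {q0, q1, q2, q3}.
        x   y  
>* q0   q0  q1 
 * q1   q1  q2 
 * q2   q2  q3 
 * q3   q3  q4 
   q4   q4  q4 
(> = start, * = accepting)

start=q0 accept=q0,q1,q2,q3 q0-x->q0 q0-y->q1 q1-x->q1 q1-y->q2 q2-x->q2 q2-y->q3 q3-x->q3 q3-y->q4 q4-x->q4 q4-y->q4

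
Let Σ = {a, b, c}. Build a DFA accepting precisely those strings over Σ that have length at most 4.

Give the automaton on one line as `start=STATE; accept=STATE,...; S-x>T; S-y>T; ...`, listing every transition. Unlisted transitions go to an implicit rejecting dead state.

Count input length up to 5: every symbol moves from s0 toward s5, which means 'more than 4' and absorbs. Accept from {s0, s1, s2, s3, s4}.
6 states suffice.
        a   b   c  
>* s0   s1  s1  s1 
 * s1   s2  s2  s2 
 * s2   s3  s3  s3 
 * s3   s4  s4  s4 
 * s4   s5  s5  s5 
   s5   s5  s5  s5 
(> = start, * = accepting)

start=s0; accept=s0,s1,s2,s3,s4; s0-a>s1; s0-b>s1; s0-c>s1; s1-a>s2; s1-b>s2; s1-c>s2; s2-a>s3; s2-b>s3; s2-c>s3; s3-a>s4; s3-b>s4; s3-c>s4; s4-a>s5; s4-b>s5; s4-c>s5; s5-a>s5; s5-b>s5; s5-c>s5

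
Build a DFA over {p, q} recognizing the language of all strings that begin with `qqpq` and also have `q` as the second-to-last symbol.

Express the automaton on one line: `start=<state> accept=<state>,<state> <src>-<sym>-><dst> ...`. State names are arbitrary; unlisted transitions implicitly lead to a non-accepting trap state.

Build one automaton per condition and run them in lockstep. One (6 states) tracks whether the input so far still matches the prefix `qqpq`; the other (7 states) tracks the last 2 symbols read. Each combined state is a pair, one component from each; accept when both components accept. Minimizing collapses redundant product states.
A 9-state machine:
        p   q  
>  S0   S1  S2 
   S1   S1  S1 
   S2   S1  S3 
   S3   S4  S1 
   S4   S1  S5 
   S5   S6  S7 
 * S6   S8  S5 
 * S7   S6  S7 
   S8   S8  S5 
(> = start, * = accepting)

start=S0 accept=S6,S7 S0-p->S1 S0-q->S2 S1-p->S1 S1-q->S1 S2-p->S1 S2-q->S3 S3-p->S4 S3-q->S1 S4-p->S1 S4-q->S5 S5-p->S6 S5-q->S7 S6-p->S8 S6-q->S5 S7-p->S6 S7-q->S7 S8-p->S8 S8-q->S5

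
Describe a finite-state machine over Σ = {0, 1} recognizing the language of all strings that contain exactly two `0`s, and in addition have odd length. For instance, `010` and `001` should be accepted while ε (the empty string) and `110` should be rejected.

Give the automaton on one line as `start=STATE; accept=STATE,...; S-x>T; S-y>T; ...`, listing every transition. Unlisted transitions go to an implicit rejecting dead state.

start=s0; accept=s6; s0-0>s1; s0-1>s2; s1-0>s3; s1-1>s4; s2-0>s4; s2-1>s0; s3-0>s5; s3-1>s6; s4-0>s6; s4-1>s1; s5-0>s7; s5-1>s7; s6-0>s7; s6-1>s3; s7-0>s5; s7-1>s5

Run two small machines in parallel and take their product. The first has 4 states tracking the count of `0`s, saturating at 3; the second has 2 states tracking the input length modulo 2. A product state is a pair (one from each), accepting exactly when both do.
        0   1  
>  s0   s1  s2 
   s1   s3  s4 
   s2   s4  s0 
   s3   s5  s6 
   s4   s6  s1 
   s5   s7  s7 
 * s6   s7  s3 
   s7   s5  s5 
(> = start, * = accepting)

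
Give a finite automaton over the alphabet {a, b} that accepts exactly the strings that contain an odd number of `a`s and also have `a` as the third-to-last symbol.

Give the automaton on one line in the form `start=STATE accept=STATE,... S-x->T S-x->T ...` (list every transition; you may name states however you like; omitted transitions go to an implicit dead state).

start=s0 accept=s7,s10,s16,s17 s0-a->s1 s0-b->s2 s1-a->s3 s1-b->s4 s2-a->s5 s2-b->s6 s3-a->s7 s3-b->s8 s4-a->s9 s4-b->s10 s5-a->s11 s5-b->s12 s6-a->s13 s6-b->s14 s7-a->s15 s7-b->s16 s8-a->s17 s8-b->s18 s9-a->s19 s9-b->s20 s10-a->s21 s10-b->s22 s11-a->s7 s11-b->s8 s12-a->s9 s12-b->s10 s13-a->s11 s13-b->s12 s14-a->s13 s14-b->s14 s15-a->s7 s15-b->s8 s16-a->s9 s16-b->s10 s17-a->s11 s17-b->s12 s18-a->s13 s18-b->s14 s19-a->s15 s19-b->s16 s20-a->s17 s20-b->s18 s21-a->s19 s21-b->s20 s22-a->s21 s22-b->s22

Run two small machines in parallel and take their product. The first has 2 states tracking the count of `a`s modulo 2; the second has 15 states tracking the last 3 symbols read. A product state is a pair (one from each), accepting exactly when both do.
23 states suffice.
          a    b  
>  s0     s1   s2 
   s1     s3   s4 
   s2     s5   s6 
   s3     s7   s8 
   s4     s9  s10 
   s5    s11  s12 
   s6    s13  s14 
 * s7    s15  s16 
   s8    s17  s18 
   s9    s19  s20 
 * s10   s21  s22 
   s11    s7   s8 
   s12    s9  s10 
   s13   s11  s12 
   s14   s13  s14 
   s15    s7   s8 
 * s16    s9  s10 
 * s17   s11  s12 
   s18   s13  s14 
   s19   s15  s16 
   s20   s17  s18 
   s21   s19  s20 
   s22   s21  s22 
(> = start, * = accepting)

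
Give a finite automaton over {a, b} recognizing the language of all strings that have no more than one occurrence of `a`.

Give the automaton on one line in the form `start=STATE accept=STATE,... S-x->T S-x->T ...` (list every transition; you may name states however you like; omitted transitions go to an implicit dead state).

start=q0 accept=q0,q1 q0-a->q1 q0-b->q0 q1-a->q2 q1-b->q1 q2-a->q2 q2-b->q2

Only the number of `a`s matters, and only up to 2. Make a chain q0 → q1 → q2 advanced by each `a` (with q2 absorbing); every other symbol self-loops. The accepting set is {q0, q1}.
        a   b  
>* q0   q1  q0 
 * q1   q2  q1 
   q2   q2  q2 
(> = start, * = accepting)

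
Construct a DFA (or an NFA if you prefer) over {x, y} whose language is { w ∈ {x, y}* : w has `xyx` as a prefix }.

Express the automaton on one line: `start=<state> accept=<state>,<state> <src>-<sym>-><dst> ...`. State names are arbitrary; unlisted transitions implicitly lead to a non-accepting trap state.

Walk along `xyx` while the input agrees: from A take `x` to B, and so on. Any deviation drops to the rejecting sink E. Once D is reached the prefix is confirmed and every continuation is accepted.
5 states suffice.
       x  y 
>  A   B  E 
   B   E  C 
   C   D  E 
 * D   D  D 
   E   E  E 
(> = start, * = accepting)

start=A accept=D A-x->B A-y->E B-x->E B-y->C C-x->D C-y->E D-x->D D-y->D E-x->E E-y->E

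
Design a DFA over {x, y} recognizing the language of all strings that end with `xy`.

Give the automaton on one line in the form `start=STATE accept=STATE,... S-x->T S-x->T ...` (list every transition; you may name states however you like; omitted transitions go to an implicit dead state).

start=S0 accept=S2 S0-x->S1 S0-y->S0 S1-x->S1 S1-y->S2 S2-x->S1 S2-y->S0

Let each state record the length of the longest suffix of the input read so far that is also a prefix of `xy`. S1 means the last symbol is `x`; S2 means the last 2 symbols are `xy`. Accept only at S2, where the string currently ends in `xy`.
        x   y  
>  S0   S1  S0 
   S1   S1  S2 
 * S2   S1  S0 
(> = start, * = accepting)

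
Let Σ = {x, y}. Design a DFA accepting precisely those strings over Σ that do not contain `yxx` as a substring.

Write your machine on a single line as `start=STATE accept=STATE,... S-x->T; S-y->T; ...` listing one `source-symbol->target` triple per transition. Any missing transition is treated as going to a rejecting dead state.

Track partial matches of the forbidden pattern `yxx`. State s3 is a dead state reached once `yxx` has occurred; every other state accepts. s0 means no part of `yxx` is currently matched.
        x   y  
>* s0   s0  s1 
 * s1   s2  s1 
 * s2   s3  s1 
   s3   s3  s3 
(> = start, * = accepting)

start=s0; accept=s0,s1,s2; s0-x->s0; s0-y->s1; s1-x->s2; s1-y->s1; s2-x->s3; s2-y->s1; s3-x->s3; s3-y->s3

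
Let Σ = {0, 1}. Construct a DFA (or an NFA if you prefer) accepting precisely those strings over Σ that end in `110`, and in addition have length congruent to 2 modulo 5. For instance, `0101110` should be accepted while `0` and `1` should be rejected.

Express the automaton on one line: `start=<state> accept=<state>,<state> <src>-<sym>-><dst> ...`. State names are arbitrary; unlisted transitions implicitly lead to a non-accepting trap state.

start=q0 accept=q7 q0-0->q1 q0-1->q1 q1-0->q2 q1-1->q2 q2-0->q3 q2-1->q3 q3-0->q4 q3-1->q4 q4-0->q0 q4-1->q5 q5-0->q1 q5-1->q6 q6-0->q7 q6-1->q2 q7-0->q3 q7-1->q3

Build one automaton per condition and run them in lockstep. One (4 states) tracks how much of the suffix `110` has currently been matched; the other (5 states) tracks the input length modulo 5. Each combined state is a pair, one component from each; accept when both components accept. Minimizing collapses redundant product states.
With 8 states:
        0   1  
>  q0   q1  q1 
   q1   q2  q2 
   q2   q3  q3 
   q3   q4  q4 
   q4   q0  q5 
   q5   q1  q6 
   q6   q7  q2 
 * q7   q3  q3 
(> = start, * = accepting)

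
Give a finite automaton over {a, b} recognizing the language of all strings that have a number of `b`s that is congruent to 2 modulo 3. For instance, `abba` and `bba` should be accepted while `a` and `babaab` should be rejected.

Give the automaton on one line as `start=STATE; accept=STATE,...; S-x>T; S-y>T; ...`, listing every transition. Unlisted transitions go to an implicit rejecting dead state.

Keep the running count of `b`s modulo 3: each `b` advances along the cycle q0 → q1 → q2 → q0 while other symbols loop. Accept at q2.
A 3-state machine:
        a   b  
>  q0   q0  q1 
   q1   q1  q2 
 * q2   q2  q0 
(> = start, * = accepting)

start=q0; accept=q2; q0-a>q0; q0-b>q1; q1-a>q1; q1-b>q2; q2-a>q2; q2-b>q0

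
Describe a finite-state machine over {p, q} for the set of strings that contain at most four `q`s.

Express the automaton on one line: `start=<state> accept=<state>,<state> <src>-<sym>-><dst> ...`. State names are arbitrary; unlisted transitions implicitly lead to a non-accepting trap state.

Only the number of `q`s matters, and only up to 5. Make a chain s0 → s1 → s2 → s3 → s4 → s5 advanced by each `q` (with s5 absorbing); every other symbol self-loops. The accepting set is {s0, s1, s2, s3, s4}.
        p   q  
>* s0   s0  s1 
 * s1   s1  s2 
 * s2   s2  s3 
 * s3   s3  s4 
 * s4   s4  s5 
   s5   s5  s5 
(> = start, * = accepting)

start=s0 accept=s0,s1,s2,s3,s4 s0-p->s0 s0-q->s1 s1-p->s1 s1-q->s2 s2-p->s2 s2-q->s3 s3-p->s3 s3-q->s4 s4-p->s4 s4-q->s5 s5-p->s5 s5-q->s5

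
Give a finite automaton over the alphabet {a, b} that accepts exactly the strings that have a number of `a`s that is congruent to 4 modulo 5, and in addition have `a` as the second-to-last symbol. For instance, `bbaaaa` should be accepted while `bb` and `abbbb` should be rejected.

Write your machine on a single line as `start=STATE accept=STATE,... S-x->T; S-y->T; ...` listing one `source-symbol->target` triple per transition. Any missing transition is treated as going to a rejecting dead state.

Handle the two conditions separately and then intersect. The first has 5 states tracking the count of `a`s modulo 5; the second has 7 states tracking the last 2 symbols read. A product state is a pair (one from each), accepting exactly when both do. Minimizing collapses redundant product states.
With 9 states:
        a   b  
>  q0   q1  q0 
   q1   q2  q1 
   q2   q3  q2 
   q3   q4  q5 
 * q4   q0  q6 
   q5   q7  q5 
 * q6   q0  q8 
   q7   q0  q6 
   q8   q0  q8 
(> = start, * = accepting)

start=q0; accept=q4,q6; q0-a->q1; q0-b->q0; q1-a->q2; q1-b->q1; q2-a->q3; q2-b->q2; q3-a->q4; q3-b->q5; q4-a->q0; q4-b->q6; q5-a->q7; q5-b->q5; q6-a->q0; q6-b->q8; q7-a->q0; q7-b->q6; q8-a->q0; q8-b->q8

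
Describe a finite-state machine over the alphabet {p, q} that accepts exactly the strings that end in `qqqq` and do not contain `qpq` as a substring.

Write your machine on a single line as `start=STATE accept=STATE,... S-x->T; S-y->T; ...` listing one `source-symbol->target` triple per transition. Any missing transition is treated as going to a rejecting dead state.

Handle the two conditions separately and then intersect. The first has 5 states tracking how much of the suffix `qqqq` has currently been matched; the second has 4 states tracking partial matches of the forbidden pattern `qpq`. A product state is a pair (one from each), accepting exactly when both do.
An 11-state machine:
          p    q  
>  s0     s0   s1 
   s1     s2   s3 
   s2     s0   s4 
   s3     s2   s5 
   s4     s6   s7 
   s5     s2   s8 
   s6     s6   s4 
   s7     s6   s9 
 * s8     s2   s8 
   s9     s6  s10 
   s10    s6  s10 
(> = start, * = accepting)

start=s0; accept=s8; s0-p->s0; s0-q->s1; s1-p->s2; s1-q->s3; s2-p->s0; s2-q->s4; s3-p->s2; s3-q->s5; s4-p->s6; s4-q->s7; s5-p->s2; s5-q->s8; s6-p->s6; s6-q->s4; s7-p->s6; s7-q->s9; s8-p->s2; s8-q->s8; s9-p->s6; s9-q->s10; s10-p->s6; s10-q->s10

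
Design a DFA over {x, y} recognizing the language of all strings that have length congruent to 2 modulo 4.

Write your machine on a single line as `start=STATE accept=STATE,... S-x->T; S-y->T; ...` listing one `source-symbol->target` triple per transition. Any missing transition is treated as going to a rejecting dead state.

Count input length modulo 4: every symbol advances one step around the cycle A → B → C → D → A. Accept at C.
A 4-state machine:
       x  y 
>  A   B  B 
   B   C  C 
 * C   D  D 
   D   A  A 
(> = start, * = accepting)

start=A; accept=C; A-x->B; A-y->B; B-x->C; B-y->C; C-x->D; C-y->D; D-x->A; D-y->A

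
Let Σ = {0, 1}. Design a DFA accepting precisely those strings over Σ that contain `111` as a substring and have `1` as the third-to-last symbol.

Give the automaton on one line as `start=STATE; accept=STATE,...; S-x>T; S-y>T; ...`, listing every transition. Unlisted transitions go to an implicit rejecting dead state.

start=q0; accept=q14,q15,q16,q17; q0-0>q1; q0-1>q2; q1-0>q3; q1-1>q4; q2-0>q5; q2-1>q6; q3-0>q7; q3-1>q8; q4-0>q9; q4-1>q10; q5-0>q11; q5-1>q12; q6-0>q13; q6-1>q14; q7-0>q7; q7-1>q8; q8-0>q9; q8-1>q10; q9-0>q11; q9-1>q12; q10-0>q13; q10-1>q14; q11-0>q7; q11-1>q8; q12-0>q9; q12-1>q10; q13-0>q11; q13-1>q12; q14-0>q15; q14-1>q14; q15-0>q16; q15-1>q17; q16-0>q18; q16-1>q19; q17-0>q20; q17-1>q21; q18-0>q18; q18-1>q19; q19-0>q20; q19-1>q21; q20-0>q16; q20-1>q17; q21-0>q15; q21-1>q14

Handle the two conditions separately and then intersect. One (4 states) tracks whether and how much of `111` has been seen; the other (15 states) tracks the last 3 symbols read. Each combined state is a pair, one component from each; accept when both components accept.
          0    1  
>  q0     q1   q2 
   q1     q3   q4 
   q2     q5   q6 
   q3     q7   q8 
   q4     q9  q10 
   q5    q11  q12 
   q6    q13  q14 
   q7     q7   q8 
   q8     q9  q10 
   q9    q11  q12 
   q10   q13  q14 
   q11    q7   q8 
   q12    q9  q10 
   q13   q11  q12 
 * q14   q15  q14 
 * q15   q16  q17 
 * q16   q18  q19 
 * q17   q20  q21 
   q18   q18  q19 
   q19   q20  q21 
   q20   q16  q17 
   q21   q15  q14 
(> = start, * = accepting)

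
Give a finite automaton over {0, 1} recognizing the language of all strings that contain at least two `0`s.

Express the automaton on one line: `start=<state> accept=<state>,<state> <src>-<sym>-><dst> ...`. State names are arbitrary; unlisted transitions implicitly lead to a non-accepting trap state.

Only the number of `0`s matters, and only up to 3. Make a chain q0 → q1 → q2 → q3 advanced by each `0` (with q3 absorbing); every other symbol self-loops. The accepting set is {q2, q3}.
A 4-state machine:
        0   1  
>  q0   q1  q0 
   q1   q2  q1 
 * q2   q3  q2 
 * q3   q3  q3 
(> = start, * = accepting)

start=q0 accept=q2,q3 q0-0->q1 q0-1->q0 q1-0->q2 q1-1->q1 q2-0->q3 q2-1->q2 q3-0->q3 q3-1->q3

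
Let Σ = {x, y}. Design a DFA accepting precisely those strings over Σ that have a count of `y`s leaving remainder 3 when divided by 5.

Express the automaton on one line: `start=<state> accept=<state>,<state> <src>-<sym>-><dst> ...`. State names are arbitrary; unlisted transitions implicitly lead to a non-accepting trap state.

start=A accept=D A-x->A A-y->B B-x->B B-y->C C-x->C C-y->D D-x->D D-y->E E-x->E E-y->A

The only thing that matters is how many `y`s have appeared, reduced mod 5. Use one state per residue: A for 0, …, E for 4. Reading `y` moves to the next residue; anything else stays put. D is accepting.
       x  y 
>  A   A  B 
   B   B  C 
   C   C  D 
 * D   D  E 
   E   E  A 
(> = start, * = accepting)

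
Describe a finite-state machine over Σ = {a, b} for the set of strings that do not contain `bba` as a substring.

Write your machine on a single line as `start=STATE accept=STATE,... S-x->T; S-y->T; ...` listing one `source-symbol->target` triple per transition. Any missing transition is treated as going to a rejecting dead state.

start=s0; accept=s0,s1,s2; s0-a->s0; s0-b->s1; s1-a->s0; s1-b->s2; s2-a->s3; s2-b->s2; s3-a->s3; s3-b->s3

This is the complement of 'contains `bba`'. Use the same substring-matching states — s0 through s3 holding how much of `bba` has just been matched — but flip the accepting set: everything except the trap s3 accepts.
4 states suffice.
        a   b  
>* s0   s0  s1 
 * s1   s0  s2 
 * s2   s3  s2 
   s3   s3  s3 
(> = start, * = accepting)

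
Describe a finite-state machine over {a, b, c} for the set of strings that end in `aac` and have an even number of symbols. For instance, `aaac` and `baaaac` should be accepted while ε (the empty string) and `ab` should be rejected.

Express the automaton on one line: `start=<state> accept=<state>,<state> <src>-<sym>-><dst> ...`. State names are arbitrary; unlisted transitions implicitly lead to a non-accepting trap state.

Handle the two conditions separately and then intersect. The first has 4 states tracking how much of the suffix `aac` has currently been matched; the second has 2 states tracking the input length modulo 2. A product state is a pair (one from each), accepting exactly when both do.
An 8-state machine:
        a   b   c  
>  q0   q1  q2  q2 
   q1   q3  q0  q0 
   q2   q4  q0  q0 
   q3   q5  q2  q6 
   q4   q5  q2  q2 
   q5   q3  q0  q7 
   q6   q4  q0  q0 
 * q7   q1  q2  q2 
(> = start, * = accepting)

start=q0 accept=q7 q0-a->q1 q0-b->q2 q0-c->q2 q1-a->q3 q1-b->q0 q1-c->q0 q2-a->q4 q2-b->q0 q2-c->q0 q3-a->q5 q3-b->q2 q3-c->q6 q4-a->q5 q4-b->q2 q4-c->q2 q5-a->q3 q5-b->q0 q5-c->q7 q6-a->q4 q6-b->q0 q6-c->q0 q7-a->q1 q7-b->q2 q7-c->q2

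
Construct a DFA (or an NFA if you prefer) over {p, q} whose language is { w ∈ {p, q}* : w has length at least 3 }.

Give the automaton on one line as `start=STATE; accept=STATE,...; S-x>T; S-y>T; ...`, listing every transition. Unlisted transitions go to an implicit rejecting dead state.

start=S0; accept=S3,S4; S0-p>S1; S0-q>S1; S1-p>S2; S1-q>S2; S2-p>S3; S2-q>S3; S3-p>S4; S3-q>S4; S4-p>S4; S4-q>S4

We only need to distinguish lengths 0, 1, …, 3, and '>3'. Chain S0 → S1 → S2 → S3 → S4 on every symbol, with S4 looping. Accepting states: {S3, S4}.
A 5-state machine:
        p   q  
>  S0   S1  S1 
   S1   S2  S2 
   S2   S3  S3 
 * S3   S4  S4 
 * S4   S4  S4 
(> = start, * = accepting)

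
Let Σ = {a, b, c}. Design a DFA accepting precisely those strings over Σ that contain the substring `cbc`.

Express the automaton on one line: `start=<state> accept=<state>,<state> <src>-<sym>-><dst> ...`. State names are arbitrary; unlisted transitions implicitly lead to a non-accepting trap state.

Track how much of `cbc` has been matched so far: state q0 is no progress, q3 is the absorbing accept state reached once `cbc` has occurred. Intermediate states record partial matches; on a mismatch, fall back to the longest reusable overlap.
A 4-state machine:
        a   b   c  
>  q0   q0  q0  q1 
   q1   q0  q2  q1 
   q2   q0  q0  q3 
 * q3   q3  q3  q3 
(> = start, * = accepting)

start=q0 accept=q3 q0-a->q0 q0-b->q0 q0-c->q1 q1-a->q0 q1-b->q2 q1-c->q1 q2-a->q0 q2-b->q0 q2-c->q3 q3-a->q3 q3-b->q3 q3-c->q3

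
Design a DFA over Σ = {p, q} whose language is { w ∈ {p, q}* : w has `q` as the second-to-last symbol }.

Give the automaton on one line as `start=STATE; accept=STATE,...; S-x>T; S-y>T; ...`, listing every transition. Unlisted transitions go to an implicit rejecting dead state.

A DFA must remember the last 2 symbols (since which symbol is second-to-last isn't known until the input ends). Use one state per possible window of the last ≤2 symbols; accept from those whose window starts with `q`.
        p   q  
>  S0   S1  S2 
   S1   S3  S4 
   S2   S5  S6 
   S3   S3  S4 
   S4   S5  S6 
 * S5   S3  S4 
 * S6   S5  S6 
(> = start, * = accepting)

start=S0; accept=S5,S6; S0-p>S1; S0-q>S2; S1-p>S3; S1-q>S4; S2-p>S5; S2-q>S6; S3-p>S3; S3-q>S4; S4-p>S5; S4-q>S6; S5-p>S3; S5-q>S4; S6-p>S5; S6-q>S6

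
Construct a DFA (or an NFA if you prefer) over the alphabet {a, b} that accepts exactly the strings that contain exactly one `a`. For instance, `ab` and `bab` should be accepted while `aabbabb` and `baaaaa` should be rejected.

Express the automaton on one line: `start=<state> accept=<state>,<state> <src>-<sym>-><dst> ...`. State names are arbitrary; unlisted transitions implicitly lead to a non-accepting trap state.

Count `a`s, saturating at 2: state q0 means no `a` yet, q1 means one `a` seen, q2 means more than one. Each `a` increments (capped at q2); other symbols loop. Accept from {q1}.
3 states suffice.
        a   b  
>  q0   q1  q0 
 * q1   q2  q1 
   q2   q2  q2 
(> = start, * = accepting)

start=q0 accept=q1 q0-a->q1 q0-b->q0 q1-a->q2 q1-b->q1 q2-a->q2 q2-b->q2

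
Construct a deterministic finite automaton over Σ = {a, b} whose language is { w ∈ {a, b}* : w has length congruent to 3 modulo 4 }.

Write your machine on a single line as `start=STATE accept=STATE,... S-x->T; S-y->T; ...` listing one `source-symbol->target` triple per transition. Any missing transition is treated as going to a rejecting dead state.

start=q0; accept=q3; q0-a->q1; q0-b->q1; q1-a->q2; q1-b->q2; q2-a->q3; q2-b->q3; q3-a->q0; q3-b->q0

Count input length modulo 4: every symbol advances one step around the cycle q0 → q1 → q2 → q3 → q0. Accept at q3.
4 states suffice.
        a   b  
>  q0   q1  q1 
   q1   q2  q2 
   q2   q3  q3 
 * q3   q0  q0 
(> = start, * = accepting)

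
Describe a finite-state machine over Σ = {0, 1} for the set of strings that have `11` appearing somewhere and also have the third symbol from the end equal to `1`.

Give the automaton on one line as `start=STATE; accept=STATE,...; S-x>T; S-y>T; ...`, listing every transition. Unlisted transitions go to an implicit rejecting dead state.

Run two small machines in parallel and take their product. The first has 3 states tracking whether and how much of `11` has been seen; the second has 15 states tracking the last 3 symbols read. A product state is a pair (one from each), accepting exactly when both do. Minimizing collapses redundant product states.
With 10 states:
        0   1  
>  q0   q0  q1 
   q1   q0  q2 
   q2   q3  q4 
 * q3   q5  q6 
 * q4   q3  q4 
 * q5   q7  q8 
 * q6   q9  q2 
   q7   q7  q8 
   q8   q9  q2 
   q9   q5  q6 
(> = start, * = accepting)

start=q0; accept=q3,q4,q5,q6; q0-0>q0; q0-1>q1; q1-0>q0; q1-1>q2; q2-0>q3; q2-1>q4; q3-0>q5; q3-1>q6; q4-0>q3; q4-1>q4; q5-0>q7; q5-1>q8; q6-0>q9; q6-1>q2; q7-0>q7; q7-1>q8; q8-0>q9; q8-1>q2; q9-0>q5; q9-1>q6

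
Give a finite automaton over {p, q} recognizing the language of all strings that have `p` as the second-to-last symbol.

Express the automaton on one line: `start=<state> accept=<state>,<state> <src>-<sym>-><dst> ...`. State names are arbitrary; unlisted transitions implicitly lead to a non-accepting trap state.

start=s0 accept=s3,s4 s0-p->s1 s0-q->s2 s1-p->s3 s1-q->s4 s2-p->s5 s2-q->s6 s3-p->s3 s3-q->s4 s4-p->s5 s4-q->s6 s5-p->s3 s5-q->s4 s6-p->s5 s6-q->s6

A DFA must remember the last 2 symbols (since which symbol is second-to-last isn't known until the input ends). Use one state per possible window of the last ≤2 symbols; accept from those whose window starts with `p`.
        p   q  
>  s0   s1  s2 
   s1   s3  s4 
   s2   s5  s6 
 * s3   s3  s4 
 * s4   s5  s6 
   s5   s3  s4 
   s6   s5  s6 
(> = start, * = accepting)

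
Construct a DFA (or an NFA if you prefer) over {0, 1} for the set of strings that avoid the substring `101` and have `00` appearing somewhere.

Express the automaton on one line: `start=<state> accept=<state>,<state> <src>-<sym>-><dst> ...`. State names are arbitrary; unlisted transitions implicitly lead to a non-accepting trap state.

start=S0 accept=S3,S5,S7 S0-0->S1 S0-1->S2 S1-0->S3 S1-1->S2 S2-0->S4 S2-1->S2 S3-0->S3 S3-1->S5 S4-0->S3 S4-1->S6 S5-0->S7 S5-1->S5 S6-0->S8 S6-1->S6 S7-0->S3 S7-1->S9 S8-0->S9 S8-1->S6 S9-0->S9 S9-1->S9

Run two small machines in parallel and take their product. The first has 4 states tracking partial matches of the forbidden pattern `101`; the second has 3 states tracking whether and how much of `00` has been seen. A product state is a pair (one from each), accepting exactly when both do.
10 states suffice.
        0   1  
>  S0   S1  S2 
   S1   S3  S2 
   S2   S4  S2 
 * S3   S3  S5 
   S4   S3  S6 
 * S5   S7  S5 
   S6   S8  S6 
 * S7   S3  S9 
   S8   S9  S6 
   S9   S9  S9 
(> = start, * = accepting)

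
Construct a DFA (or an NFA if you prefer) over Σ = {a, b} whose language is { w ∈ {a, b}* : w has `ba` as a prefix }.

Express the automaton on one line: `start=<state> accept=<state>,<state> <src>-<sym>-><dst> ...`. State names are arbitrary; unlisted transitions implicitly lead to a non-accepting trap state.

start=q0 accept=q2 q0-a->q3 q0-b->q1 q1-a->q2 q1-b->q3 q2-a->q2 q2-b->q2 q3-a->q3 q3-b->q3

Check the first 2 symbols one by one: q0 through q1 record how many have matched `ba` so far; any wrong symbol goes to the dead state q3. After all 2 match we enter the accepting sink q2.
4 states suffice.
        a   b  
>  q0   q3  q1 
   q1   q2  q3 
 * q2   q2  q2 
   q3   q3  q3 
(> = start, * = accepting)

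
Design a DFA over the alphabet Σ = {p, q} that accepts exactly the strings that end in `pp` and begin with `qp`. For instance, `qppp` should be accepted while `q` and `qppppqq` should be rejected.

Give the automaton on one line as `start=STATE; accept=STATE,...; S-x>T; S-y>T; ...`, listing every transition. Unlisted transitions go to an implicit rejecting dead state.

Run two small machines in parallel and take their product. One (3 states) tracks how much of the suffix `pp` has currently been matched; the other (4 states) tracks whether the input so far still matches the prefix `qp`. Each combined state is a pair, one component from each; accept when both components accept.
8 states suffice.
        p   q  
>  s0   s1  s2 
   s1   s3  s4 
   s2   s5  s4 
   s3   s3  s4 
   s4   s1  s4 
   s5   s6  s7 
 * s6   s6  s7 
   s7   s5  s7 
(> = start, * = accepting)

start=s0; accept=s6; s0-p>s1; s0-q>s2; s1-p>s3; s1-q>s4; s2-p>s5; s2-q>s4; s3-p>s3; s3-q>s4; s4-p>s1; s4-q>s4; s5-p>s6; s5-q>s7; s6-p>s6; s6-q>s7; s7-p>s5; s7-q>s7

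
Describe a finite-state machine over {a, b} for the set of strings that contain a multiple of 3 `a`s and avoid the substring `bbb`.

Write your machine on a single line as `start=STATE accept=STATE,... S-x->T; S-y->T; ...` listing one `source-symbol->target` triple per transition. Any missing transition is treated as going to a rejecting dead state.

start=q0; accept=q0,q2,q5; q0-a->q1; q0-b->q2; q1-a->q3; q1-b->q4; q2-a->q1; q2-b->q5; q3-a->q0; q3-b->q6; q4-a->q3; q4-b->q7; q5-a->q1; q5-b->q8; q6-a->q0; q6-b->q9; q7-a->q3; q7-b->q10; q8-a->q10; q8-b->q8; q9-a->q0; q9-b->q11; q10-a->q11; q10-b->q10; q11-a->q8; q11-b->q11

Run two small machines in parallel and take their product. One (3 states) tracks the count of `a`s modulo 3; the other (4 states) tracks partial matches of the forbidden pattern `bbb`. Each combined state is a pair, one component from each; accept when both components accept.
With 12 states:
          a    b  
>* q0     q1   q2 
   q1     q3   q4 
 * q2     q1   q5 
   q3     q0   q6 
   q4     q3   q7 
 * q5     q1   q8 
   q6     q0   q9 
   q7     q3  q10 
   q8    q10   q8 
   q9     q0  q11 
   q10   q11  q10 
   q11    q8  q11 
(> = start, * = accepting)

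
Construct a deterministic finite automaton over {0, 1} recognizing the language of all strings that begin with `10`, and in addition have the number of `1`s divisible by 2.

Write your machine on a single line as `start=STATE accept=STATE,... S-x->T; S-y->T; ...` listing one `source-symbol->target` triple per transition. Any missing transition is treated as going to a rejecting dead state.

start=q0; accept=q4; q0-0->q1; q0-1->q2; q1-0->q1; q1-1->q1; q2-0->q3; q2-1->q1; q3-0->q3; q3-1->q4; q4-0->q4; q4-1->q3

Run two small machines in parallel and take their product. One (4 states) tracks whether the input so far still matches the prefix `10`; the other (2 states) tracks the count of `1`s modulo 2. Each combined state is a pair, one component from each; accept when both components accept. Equivalent product states are then merged.
A 5-state machine:
        0   1  
>  q0   q1  q2 
   q1   q1  q1 
   q2   q3  q1 
   q3   q3  q4 
 * q4   q4  q3 
(> = start, * = accepting)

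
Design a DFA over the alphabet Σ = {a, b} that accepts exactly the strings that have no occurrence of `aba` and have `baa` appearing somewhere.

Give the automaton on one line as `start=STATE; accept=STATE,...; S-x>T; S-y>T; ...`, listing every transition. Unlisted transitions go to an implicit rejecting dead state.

Build one automaton per condition and run them in lockstep. One (4 states) tracks partial matches of the forbidden pattern `aba`; the other (4 states) tracks whether and how much of `baa` has been seen. Each combined state is a pair, one component from each; accept when both components accept. After merging equivalent states the machine shrinks.
A 9-state machine:
        a   b  
>  s0   s1  s2 
   s1   s1  s3 
   s2   s4  s2 
   s3   s5  s2 
   s4   s6  s3 
   s5   s5  s5 
 * s6   s6  s7 
 * s7   s5  s8 
 * s8   s6  s8 
(> = start, * = accepting)

start=s0; accept=s6,s7,s8; s0-a>s1; s0-b>s2; s1-a>s1; s1-b>s3; s2-a>s4; s2-b>s2; s3-a>s5; s3-b>s2; s4-a>s6; s4-b>s3; s5-a>s5; s5-b>s5; s6-a>s6; s6-b>s7; s7-a>s5; s7-b>s8; s8-a>s6; s8-b>s8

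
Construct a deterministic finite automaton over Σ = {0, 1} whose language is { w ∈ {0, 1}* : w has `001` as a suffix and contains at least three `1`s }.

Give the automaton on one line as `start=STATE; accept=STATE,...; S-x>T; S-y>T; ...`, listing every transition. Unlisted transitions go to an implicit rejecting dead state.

Run two small machines in parallel and take their product. One (4 states) tracks how much of the suffix `001` has currently been matched; the other (5 states) tracks the count of `1`s, saturating at 4. Each combined state is a pair, one component from each; accept when both components accept. Equivalent product states are then merged.
With 6 states:
       0  1 
>  A   A  B 
   B   B  C 
   C   D  C 
   D   E  C 
   E   E  F 
 * F   D  C 
(> = start, * = accepting)

start=A; accept=F; A-0>A; A-1>B; B-0>B; B-1>C; C-0>D; C-1>C; D-0>E; D-1>C; E-0>E; E-1>F; F-0>D; F-1>C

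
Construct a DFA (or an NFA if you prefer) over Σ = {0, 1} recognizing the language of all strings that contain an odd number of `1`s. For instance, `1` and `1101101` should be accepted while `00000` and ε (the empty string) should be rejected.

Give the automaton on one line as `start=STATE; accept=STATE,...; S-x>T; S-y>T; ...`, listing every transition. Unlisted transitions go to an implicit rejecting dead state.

start=s0; accept=s1; s0-0>s0; s0-1>s1; s1-0>s1; s1-1>s0

Keep the running count of `1`s modulo 2: each `1` advances along the cycle s0 → s1 → s0 while other symbols loop. Accept at s1.
A 2-state machine:
        0   1  
>  s0   s0  s1 
 * s1   s1  s0 
(> = start, * = accepting)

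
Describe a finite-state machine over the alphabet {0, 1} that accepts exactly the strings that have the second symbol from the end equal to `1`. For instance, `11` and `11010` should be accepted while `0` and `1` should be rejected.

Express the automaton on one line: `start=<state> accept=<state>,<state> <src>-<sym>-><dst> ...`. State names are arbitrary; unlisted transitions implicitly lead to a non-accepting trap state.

start=A accept=F,G A-0->B A-1->C B-0->D B-1->E C-0->F C-1->G D-0->D D-1->E E-0->F E-1->G F-0->D F-1->E G-0->F G-1->G

A DFA must remember the last 2 symbols (since which symbol is second-to-last isn't known until the input ends). Use one state per possible window of the last ≤2 symbols; accept from those whose window starts with `1`.
A 7-state machine:
       0  1 
>  A   B  C 
   B   D  E 
   C   F  G 
   D   D  E 
   E   F  G 
 * F   D  E 
 * G   F  G 
(> = start, * = accepting)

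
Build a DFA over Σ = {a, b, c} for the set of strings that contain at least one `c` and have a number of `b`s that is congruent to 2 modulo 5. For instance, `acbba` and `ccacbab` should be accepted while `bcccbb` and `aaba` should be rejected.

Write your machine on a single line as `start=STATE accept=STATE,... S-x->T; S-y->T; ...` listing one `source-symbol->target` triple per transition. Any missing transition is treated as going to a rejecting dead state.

Run two small machines in parallel and take their product. One (3 states) tracks the count of `c`s, saturating at 2; the other (5 states) tracks the count of `b`s modulo 5. Each combined state is a pair, one component from each; accept when both components accept. Minimizing collapses redundant product states.
        a   b   c  
>  q0   q0  q1  q2 
   q1   q1  q3  q4 
   q2   q2  q4  q2 
   q3   q3  q5  q6 
   q4   q4  q6  q4 
   q5   q5  q7  q8 
 * q6   q6  q8  q6 
   q7   q7  q0  q9 
   q8   q8  q9  q8 
   q9   q9  q2  q9 
(> = start, * = accepting)

start=q0; accept=q6; q0-a->q0; q0-b->q1; q0-c->q2; q1-a->q1; q1-b->q3; q1-c->q4; q2-a->q2; q2-b->q4; q2-c->q2; q3-a->q3; q3-b->q5; q3-c->q6; q4-a->q4; q4-b->q6; q4-c->q4; q5-a->q5; q5-b->q7; q5-c->q8; q6-a->q6; q6-b->q8; q6-c->q6; q7-a->q7; q7-b->q0; q7-c->q9; q8-a->q8; q8-b->q9; q8-c->q8; q9-a->q9; q9-b->q2; q9-c->q9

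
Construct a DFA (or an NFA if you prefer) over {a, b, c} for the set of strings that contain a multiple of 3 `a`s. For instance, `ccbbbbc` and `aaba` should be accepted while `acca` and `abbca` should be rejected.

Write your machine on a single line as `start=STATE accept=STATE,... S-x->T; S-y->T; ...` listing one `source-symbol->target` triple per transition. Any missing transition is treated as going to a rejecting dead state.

start=S0; accept=S0; S0-a->S1; S0-b->S0; S0-c->S0; S1-a->S2; S1-b->S1; S1-c->S1; S2-a->S0; S2-b->S2; S2-c->S2

The only thing that matters is how many `a`s have appeared, reduced mod 3. Use one state per residue: S0 for 0, …, S2 for 2. Reading `a` moves to the next residue; anything else stays put. S0 is accepting.
        a   b   c  
>* S0   S1  S0  S0 
   S1   S2  S1  S1 
   S2   S0  S2  S2 
(> = start, * = accepting)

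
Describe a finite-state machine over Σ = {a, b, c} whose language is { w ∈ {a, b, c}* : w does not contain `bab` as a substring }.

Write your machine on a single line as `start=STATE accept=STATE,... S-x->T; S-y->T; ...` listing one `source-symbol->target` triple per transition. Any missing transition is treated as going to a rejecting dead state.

start=q0; accept=q0,q1,q2; q0-a->q0; q0-b->q1; q0-c->q0; q1-a->q2; q1-b->q1; q1-c->q0; q2-a->q0; q2-b->q3; q2-c->q0; q3-a->q3; q3-b->q3; q3-c->q3

Track partial matches of the forbidden pattern `bab`. State q3 is a dead state reached once `bab` has occurred; every other state accepts. q0 means no part of `bab` is currently matched.
A 4-state machine:
        a   b   c  
>* q0   q0  q1  q0 
 * q1   q2  q1  q0 
 * q2   q0  q3  q0 
   q3   q3  q3  q3 
(> = start, * = accepting)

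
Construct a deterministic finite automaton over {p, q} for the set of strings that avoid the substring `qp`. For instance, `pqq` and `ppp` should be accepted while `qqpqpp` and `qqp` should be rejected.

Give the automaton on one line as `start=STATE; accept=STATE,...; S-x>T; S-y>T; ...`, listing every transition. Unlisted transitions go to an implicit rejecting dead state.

Track partial matches of the forbidden pattern `qp`. State C is a dead state reached once `qp` has occurred; every other state accepts. A means no part of `qp` is currently matched.
With 3 states:
       p  q 
>* A   A  B 
 * B   C  B 
   C   C  C 
(> = start, * = accepting)

start=A; accept=A,B; A-p>A; A-q>B; B-p>C; B-q>B; C-p>C; C-q>C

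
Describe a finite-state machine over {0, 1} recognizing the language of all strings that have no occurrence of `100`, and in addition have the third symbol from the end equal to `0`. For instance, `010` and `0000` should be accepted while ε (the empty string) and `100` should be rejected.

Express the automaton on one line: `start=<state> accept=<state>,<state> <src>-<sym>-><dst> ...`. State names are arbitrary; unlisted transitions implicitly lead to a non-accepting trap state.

Handle the two conditions separately and then intersect. One (4 states) tracks partial matches of the forbidden pattern `100`; the other (15 states) tracks the last 3 symbols read. Each combined state is a pair, one component from each; accept when both components accept. After merging equivalent states the machine shrinks.
          0    1  
>  S0     S1   S2 
   S1     S3   S4 
   S2     S5   S2 
   S3     S6   S7 
   S4     S8   S9 
   S5    S10   S4 
 * S6     S6   S7 
 * S7     S8   S9 
 * S8    S10   S4 
 * S9     S5   S2 
   S10   S10  S10 
(> = start, * = accepting)

start=S0 accept=S6,S7,S8,S9 S0-0->S1 S0-1->S2 S1-0->S3 S1-1->S4 S2-0->S5 S2-1->S2 S3-0->S6 S3-1->S7 S4-0->S8 S4-1->S9 S5-0->S10 S5-1->S4 S6-0->S6 S6-1->S7 S7-0->S8 S7-1->S9 S8-0->S10 S8-1->S4 S9-0->S5 S9-1->S2 S10-0->S10 S10-1->S10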